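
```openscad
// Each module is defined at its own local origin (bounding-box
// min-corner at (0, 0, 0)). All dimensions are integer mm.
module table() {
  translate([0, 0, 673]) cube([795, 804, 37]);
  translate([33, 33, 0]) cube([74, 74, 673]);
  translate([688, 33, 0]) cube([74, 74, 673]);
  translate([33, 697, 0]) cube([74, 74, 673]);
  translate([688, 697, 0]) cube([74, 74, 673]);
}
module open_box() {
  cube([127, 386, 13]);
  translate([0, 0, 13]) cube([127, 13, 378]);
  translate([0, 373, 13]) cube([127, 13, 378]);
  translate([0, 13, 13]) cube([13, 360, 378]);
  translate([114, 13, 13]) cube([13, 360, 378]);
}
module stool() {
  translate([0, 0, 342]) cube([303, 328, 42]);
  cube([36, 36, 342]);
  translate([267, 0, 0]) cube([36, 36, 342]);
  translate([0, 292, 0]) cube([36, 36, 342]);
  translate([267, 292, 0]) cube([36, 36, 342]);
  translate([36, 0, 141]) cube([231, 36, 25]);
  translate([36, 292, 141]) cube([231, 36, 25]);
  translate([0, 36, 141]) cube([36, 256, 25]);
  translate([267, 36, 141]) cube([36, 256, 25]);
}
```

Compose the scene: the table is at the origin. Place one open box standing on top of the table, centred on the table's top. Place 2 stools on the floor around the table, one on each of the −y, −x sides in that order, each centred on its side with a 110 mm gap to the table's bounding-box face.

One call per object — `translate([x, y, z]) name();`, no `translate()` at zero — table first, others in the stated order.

table();
translate([334, 209, 710]) open_box();
translate([246, -438, 0]) stool();
translate([-413, 238, 0]) stool();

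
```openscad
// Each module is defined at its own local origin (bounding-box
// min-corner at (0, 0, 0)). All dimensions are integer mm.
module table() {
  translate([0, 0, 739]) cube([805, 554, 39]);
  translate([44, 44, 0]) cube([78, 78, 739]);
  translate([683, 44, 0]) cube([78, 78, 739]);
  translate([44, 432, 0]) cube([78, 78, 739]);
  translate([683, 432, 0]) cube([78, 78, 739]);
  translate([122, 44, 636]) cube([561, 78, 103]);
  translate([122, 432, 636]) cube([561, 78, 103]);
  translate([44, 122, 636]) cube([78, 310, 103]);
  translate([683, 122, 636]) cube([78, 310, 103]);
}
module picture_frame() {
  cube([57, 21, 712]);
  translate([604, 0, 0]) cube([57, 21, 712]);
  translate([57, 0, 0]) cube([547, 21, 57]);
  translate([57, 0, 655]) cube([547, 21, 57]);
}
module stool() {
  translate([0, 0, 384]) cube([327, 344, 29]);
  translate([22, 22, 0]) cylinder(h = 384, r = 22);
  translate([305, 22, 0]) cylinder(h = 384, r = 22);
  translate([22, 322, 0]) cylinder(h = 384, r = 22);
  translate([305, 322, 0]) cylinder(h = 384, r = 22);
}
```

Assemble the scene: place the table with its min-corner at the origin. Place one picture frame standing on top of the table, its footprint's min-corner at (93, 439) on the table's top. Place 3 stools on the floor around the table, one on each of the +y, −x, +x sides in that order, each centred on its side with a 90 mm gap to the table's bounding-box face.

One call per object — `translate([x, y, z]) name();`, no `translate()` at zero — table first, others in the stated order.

table();
translate([93, 439, 778]) picture_frame();
translate([239, 644, 0]) stool();
translate([-417, 105, 0]) stool();
translate([895, 105, 0]) stool();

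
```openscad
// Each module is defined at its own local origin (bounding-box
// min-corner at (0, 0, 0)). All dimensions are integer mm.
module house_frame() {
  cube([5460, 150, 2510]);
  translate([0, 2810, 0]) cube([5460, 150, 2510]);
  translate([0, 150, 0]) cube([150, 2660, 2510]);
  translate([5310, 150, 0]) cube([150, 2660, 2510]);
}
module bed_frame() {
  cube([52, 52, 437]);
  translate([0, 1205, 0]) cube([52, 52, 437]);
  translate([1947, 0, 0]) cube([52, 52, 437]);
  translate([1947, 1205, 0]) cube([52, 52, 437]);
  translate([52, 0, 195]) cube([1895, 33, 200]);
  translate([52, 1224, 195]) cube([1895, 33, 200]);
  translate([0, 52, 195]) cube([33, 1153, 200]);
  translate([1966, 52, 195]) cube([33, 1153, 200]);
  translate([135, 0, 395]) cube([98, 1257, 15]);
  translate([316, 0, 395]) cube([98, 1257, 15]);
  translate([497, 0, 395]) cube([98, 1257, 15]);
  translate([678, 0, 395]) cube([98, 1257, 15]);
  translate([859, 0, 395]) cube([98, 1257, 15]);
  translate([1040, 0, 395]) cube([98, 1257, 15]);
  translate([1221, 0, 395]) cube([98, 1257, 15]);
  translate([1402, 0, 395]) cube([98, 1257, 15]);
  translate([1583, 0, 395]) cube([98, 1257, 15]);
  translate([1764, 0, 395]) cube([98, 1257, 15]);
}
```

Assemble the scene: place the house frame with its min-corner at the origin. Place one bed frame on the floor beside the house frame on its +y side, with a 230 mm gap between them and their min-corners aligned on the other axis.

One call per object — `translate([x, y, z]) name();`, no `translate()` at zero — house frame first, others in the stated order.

house_frame();
translate([0, 3190, 0]) bed_frame();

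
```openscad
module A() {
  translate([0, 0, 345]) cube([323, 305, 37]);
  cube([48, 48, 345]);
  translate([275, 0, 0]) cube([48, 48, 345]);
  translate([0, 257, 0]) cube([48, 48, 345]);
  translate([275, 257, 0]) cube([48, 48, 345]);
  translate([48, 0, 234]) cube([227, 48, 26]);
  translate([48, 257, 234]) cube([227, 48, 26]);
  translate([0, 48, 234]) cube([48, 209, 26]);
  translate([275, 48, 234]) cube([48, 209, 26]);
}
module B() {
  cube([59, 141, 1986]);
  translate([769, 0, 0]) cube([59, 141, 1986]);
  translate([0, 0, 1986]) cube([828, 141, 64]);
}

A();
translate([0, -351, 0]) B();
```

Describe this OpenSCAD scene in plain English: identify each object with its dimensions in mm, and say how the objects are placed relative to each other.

A is a simple wooden stool: a rectangular seat 323 mm (x) by 305 mm (y), 37 mm thick, top face at z = 382 mm, on four square legs, each 48×48 mm in cross-section. The legs rest on z = 0, each flush with a corner of the seat. Four stretchers, 48 mm wide and 26 mm tall, connect adjacent legs with their undersides at z = 234 mm, each running between the inner faces of the legs it joins and aligned with the legs' outer faces on the other axis.

B is a door frame. The clear opening is 710 mm wide and 1986 mm high. Two 59 mm wide jambs, 141 mm deep, stand either side of the opening from the floor to the top of the opening. A 64 mm thick head sits across the top of both jambs, spanning the full outside width of the frame.

The door frame is on the floor beside the stool on its −y side.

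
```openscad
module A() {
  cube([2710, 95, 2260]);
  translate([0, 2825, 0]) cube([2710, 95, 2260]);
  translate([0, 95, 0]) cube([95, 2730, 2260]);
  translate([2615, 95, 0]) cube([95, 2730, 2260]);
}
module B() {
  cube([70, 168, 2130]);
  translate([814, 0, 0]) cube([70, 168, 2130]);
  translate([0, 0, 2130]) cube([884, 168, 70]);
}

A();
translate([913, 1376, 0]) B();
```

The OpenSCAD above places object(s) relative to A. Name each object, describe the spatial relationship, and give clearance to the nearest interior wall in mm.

A is a house frame. B is a door frame. The door frame sits inside the house frame, centred. The clearance to the nearest interior wall is 818 mm.

Clearances: x = 818, y = 1281; minimum 818 mm.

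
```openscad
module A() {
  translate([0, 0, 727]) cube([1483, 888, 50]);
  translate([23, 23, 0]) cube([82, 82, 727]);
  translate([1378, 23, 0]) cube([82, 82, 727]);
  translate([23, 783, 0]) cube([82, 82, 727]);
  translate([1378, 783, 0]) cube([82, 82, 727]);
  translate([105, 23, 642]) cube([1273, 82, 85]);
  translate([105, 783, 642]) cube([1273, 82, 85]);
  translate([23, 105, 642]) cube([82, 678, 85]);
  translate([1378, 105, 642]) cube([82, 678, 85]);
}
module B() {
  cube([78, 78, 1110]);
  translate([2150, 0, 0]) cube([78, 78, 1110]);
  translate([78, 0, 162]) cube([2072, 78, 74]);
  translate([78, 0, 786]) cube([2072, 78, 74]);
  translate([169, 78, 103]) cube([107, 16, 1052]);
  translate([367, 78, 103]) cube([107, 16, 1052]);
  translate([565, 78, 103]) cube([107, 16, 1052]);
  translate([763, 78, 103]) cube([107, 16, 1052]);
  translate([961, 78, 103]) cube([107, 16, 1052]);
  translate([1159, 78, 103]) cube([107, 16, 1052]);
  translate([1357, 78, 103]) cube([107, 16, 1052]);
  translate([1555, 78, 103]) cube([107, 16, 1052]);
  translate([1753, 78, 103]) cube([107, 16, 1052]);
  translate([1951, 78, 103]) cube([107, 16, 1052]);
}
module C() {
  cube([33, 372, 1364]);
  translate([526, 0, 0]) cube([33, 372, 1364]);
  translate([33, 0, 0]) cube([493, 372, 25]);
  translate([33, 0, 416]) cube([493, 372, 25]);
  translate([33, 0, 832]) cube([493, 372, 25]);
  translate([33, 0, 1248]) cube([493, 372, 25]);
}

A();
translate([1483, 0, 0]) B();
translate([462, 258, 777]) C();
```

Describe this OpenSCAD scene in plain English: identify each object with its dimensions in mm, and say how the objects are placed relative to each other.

A is a table with a 1483×888 mm rectangular top, 50 mm thick, top surface at z = 777 mm, supported by four 82×82 mm square legs, each inset 23 mm from the nearest pair of top edges, running from the floor. Four apron rails, 82 mm thick and 85 mm tall, run between adjacent legs with their top edges flush with the underside of the top and their outer faces flush with the legs' outer faces.

B is a fence section. Two 78×78 mm posts, 1110 mm tall, stand on the floor with a clear span of 2072 mm between their inner faces. Two horizontal rails of 78×74 mm section span the gap between the posts with their undersides at z = 162 mm and z = 786 mm, flush with the posts' −y face. 10 pickets, each 107 mm wide, 16 mm thick and 1052 mm tall, are fixed to the +y face of the rails with their bottoms at z = 103 mm, evenly spaced across the span with equal gaps (rounded down to the nearest mm) at the −x end and between each pair — any rounding remainder accumulates at the +x end.

C is an open bookshelf. Two side panels, each 33 mm thick, 372 mm deep and 1364 mm tall, stand 559 mm apart (outside-to-outside). Between them sit 4 shelves, each 25 mm thick and 372 mm deep, spanning the full gap between the sides. The bottom shelf rests on the floor (its underside at z = 0) and the clear gap between one shelf's top and the next shelf's underside is 391 mm.

The fence section is against the table's +x side, with their −y faces flush. The bookshelf is on top of the table, centred.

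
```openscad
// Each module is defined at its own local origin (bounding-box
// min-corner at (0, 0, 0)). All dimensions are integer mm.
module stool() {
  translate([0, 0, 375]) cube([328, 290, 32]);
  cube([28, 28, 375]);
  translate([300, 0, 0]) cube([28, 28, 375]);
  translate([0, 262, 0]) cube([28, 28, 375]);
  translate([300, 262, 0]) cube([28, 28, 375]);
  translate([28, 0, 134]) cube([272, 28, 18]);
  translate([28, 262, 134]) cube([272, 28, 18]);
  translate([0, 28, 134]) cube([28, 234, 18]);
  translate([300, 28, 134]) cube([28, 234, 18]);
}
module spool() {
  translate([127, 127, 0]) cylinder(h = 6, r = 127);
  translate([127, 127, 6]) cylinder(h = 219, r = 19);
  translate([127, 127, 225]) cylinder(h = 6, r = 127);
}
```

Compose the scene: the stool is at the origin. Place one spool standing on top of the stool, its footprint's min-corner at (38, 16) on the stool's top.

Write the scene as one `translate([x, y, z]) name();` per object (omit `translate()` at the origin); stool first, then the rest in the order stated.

stool();
translate([38, 16, 407]) spool();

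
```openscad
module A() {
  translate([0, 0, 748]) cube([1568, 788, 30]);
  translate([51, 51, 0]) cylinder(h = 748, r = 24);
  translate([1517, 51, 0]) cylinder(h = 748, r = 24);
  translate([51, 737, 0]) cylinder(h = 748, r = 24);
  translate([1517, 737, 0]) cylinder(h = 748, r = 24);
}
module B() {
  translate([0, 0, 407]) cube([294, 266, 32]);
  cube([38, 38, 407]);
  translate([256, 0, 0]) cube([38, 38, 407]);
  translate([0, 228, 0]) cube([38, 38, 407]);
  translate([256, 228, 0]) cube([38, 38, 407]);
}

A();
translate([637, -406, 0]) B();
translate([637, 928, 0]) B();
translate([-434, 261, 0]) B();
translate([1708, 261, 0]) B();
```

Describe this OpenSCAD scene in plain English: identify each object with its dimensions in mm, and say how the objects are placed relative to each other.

A is a rectangular dining table. The top is 1568×788×30 mm with its upper surface at z = 778 mm. It stands on four round legs of 48 mm diameter, each leg's bounding box inset 27 mm from the nearest pair of top edges, running from the floor to the underside of the top.

B is a four-legged stool. The seat is 294×266 mm, 32 mm thick, top at z = 439 mm. It stands on four square legs, each 38×38 mm in cross-section, from z = 0 to the seat underside, each flush with a corner of the seat.

Four stools sit around the table at the −y, +y, −x, +x sides.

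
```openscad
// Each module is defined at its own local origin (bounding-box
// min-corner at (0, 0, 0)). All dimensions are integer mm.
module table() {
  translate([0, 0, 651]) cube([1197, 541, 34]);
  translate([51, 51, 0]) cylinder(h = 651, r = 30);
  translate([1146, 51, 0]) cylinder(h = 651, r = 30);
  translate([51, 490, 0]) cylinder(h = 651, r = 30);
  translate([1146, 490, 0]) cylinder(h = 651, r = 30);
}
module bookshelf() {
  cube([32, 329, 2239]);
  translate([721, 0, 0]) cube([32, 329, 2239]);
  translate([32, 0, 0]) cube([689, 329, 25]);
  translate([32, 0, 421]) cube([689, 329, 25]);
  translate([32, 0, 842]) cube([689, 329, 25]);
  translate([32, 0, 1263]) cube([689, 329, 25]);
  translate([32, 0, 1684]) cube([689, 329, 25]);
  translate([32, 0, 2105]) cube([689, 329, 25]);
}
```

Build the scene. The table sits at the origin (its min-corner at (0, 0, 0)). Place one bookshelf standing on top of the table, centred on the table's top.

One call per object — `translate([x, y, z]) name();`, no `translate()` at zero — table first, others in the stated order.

table();
translate([222, 106, 685]) bookshelf();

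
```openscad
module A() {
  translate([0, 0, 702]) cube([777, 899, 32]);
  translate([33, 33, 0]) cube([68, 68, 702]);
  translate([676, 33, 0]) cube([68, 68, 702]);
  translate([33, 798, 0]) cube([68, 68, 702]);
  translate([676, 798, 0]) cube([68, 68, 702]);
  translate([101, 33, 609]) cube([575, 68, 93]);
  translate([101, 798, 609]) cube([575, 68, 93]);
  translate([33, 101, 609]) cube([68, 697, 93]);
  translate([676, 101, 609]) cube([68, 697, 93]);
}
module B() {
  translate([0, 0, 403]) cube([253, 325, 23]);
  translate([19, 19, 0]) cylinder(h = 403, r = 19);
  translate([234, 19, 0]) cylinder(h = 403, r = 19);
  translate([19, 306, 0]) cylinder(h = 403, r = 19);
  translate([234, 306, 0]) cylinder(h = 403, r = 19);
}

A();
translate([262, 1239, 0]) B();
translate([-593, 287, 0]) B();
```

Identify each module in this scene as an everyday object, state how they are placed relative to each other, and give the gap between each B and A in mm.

A is a table. B is a stool. Two stools sit around the table at the +y, −x sides. The gap between each stool and the table is 340 mm.

Each stool's nearest face is 340 mm from the table's bounding box.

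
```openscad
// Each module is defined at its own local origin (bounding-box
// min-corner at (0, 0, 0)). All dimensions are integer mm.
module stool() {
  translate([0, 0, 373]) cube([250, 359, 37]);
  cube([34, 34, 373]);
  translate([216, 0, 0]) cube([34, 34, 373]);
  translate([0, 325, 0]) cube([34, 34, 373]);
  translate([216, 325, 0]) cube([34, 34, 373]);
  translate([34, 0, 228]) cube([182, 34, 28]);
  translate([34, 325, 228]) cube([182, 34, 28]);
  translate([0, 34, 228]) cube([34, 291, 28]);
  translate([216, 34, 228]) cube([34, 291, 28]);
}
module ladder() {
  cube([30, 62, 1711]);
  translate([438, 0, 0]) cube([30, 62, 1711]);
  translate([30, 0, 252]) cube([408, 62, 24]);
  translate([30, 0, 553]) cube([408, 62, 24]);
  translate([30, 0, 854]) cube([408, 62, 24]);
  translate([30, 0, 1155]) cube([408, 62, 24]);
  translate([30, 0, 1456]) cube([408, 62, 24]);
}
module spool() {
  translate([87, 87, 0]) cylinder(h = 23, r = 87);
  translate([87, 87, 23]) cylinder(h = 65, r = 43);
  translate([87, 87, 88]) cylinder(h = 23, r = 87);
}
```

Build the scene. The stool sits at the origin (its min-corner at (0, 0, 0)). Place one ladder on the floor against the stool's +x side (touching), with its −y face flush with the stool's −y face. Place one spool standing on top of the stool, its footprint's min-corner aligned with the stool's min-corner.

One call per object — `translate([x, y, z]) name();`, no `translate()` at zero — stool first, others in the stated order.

stool();
translate([250, 0, 0]) ladder();
translate([0, 0, 410]) spool();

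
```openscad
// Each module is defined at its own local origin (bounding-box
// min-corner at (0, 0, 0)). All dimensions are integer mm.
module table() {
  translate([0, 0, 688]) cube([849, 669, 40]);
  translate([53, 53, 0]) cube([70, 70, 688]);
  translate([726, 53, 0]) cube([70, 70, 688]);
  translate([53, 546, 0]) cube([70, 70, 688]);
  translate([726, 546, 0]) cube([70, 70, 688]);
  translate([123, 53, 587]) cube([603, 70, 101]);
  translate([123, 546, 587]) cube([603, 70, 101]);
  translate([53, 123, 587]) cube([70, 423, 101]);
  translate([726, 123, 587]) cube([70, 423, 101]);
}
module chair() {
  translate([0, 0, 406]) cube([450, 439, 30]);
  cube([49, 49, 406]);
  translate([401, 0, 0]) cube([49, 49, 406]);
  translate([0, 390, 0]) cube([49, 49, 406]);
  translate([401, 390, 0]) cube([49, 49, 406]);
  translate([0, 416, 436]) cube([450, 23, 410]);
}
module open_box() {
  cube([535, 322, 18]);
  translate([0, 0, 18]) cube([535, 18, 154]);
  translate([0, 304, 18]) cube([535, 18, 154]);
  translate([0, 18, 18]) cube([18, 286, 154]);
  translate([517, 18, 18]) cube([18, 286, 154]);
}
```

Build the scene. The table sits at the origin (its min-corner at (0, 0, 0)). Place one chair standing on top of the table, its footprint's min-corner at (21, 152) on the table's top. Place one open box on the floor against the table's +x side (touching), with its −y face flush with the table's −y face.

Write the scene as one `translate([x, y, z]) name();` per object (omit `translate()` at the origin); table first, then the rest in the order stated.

table();
translate([21, 152, 728]) chair();
translate([849, 0, 0]) open_box();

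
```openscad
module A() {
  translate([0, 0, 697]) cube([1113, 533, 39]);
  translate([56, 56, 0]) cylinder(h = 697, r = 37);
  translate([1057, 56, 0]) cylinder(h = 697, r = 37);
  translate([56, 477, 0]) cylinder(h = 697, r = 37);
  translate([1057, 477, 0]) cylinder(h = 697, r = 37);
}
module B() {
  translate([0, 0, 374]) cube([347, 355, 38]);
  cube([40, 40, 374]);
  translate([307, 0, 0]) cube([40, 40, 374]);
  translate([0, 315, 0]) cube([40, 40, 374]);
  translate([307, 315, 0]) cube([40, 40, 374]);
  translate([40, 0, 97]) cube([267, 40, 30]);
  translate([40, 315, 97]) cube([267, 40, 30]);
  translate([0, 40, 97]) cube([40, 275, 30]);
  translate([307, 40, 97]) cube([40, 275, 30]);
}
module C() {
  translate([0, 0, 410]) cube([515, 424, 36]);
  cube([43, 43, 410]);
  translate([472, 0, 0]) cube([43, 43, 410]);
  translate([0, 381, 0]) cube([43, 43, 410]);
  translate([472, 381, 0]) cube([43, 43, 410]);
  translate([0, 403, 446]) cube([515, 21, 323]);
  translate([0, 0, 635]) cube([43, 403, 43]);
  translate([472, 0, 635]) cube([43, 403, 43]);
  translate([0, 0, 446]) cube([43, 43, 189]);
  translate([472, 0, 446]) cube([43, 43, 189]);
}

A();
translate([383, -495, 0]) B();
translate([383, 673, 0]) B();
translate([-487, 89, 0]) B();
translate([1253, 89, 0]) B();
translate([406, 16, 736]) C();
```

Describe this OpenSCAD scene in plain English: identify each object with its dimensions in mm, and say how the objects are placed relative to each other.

A is a table: top 1113 mm (x) × 533 mm (y), 39 mm thick, upper face at z = 736 mm, on four round legs of 74 mm diameter, each leg's bounding box inset 19 mm from the nearest pair of top edges, running from z = 0 to the bottom of the top.

B is a simple wooden stool: a rectangular seat 347 mm (x) by 355 mm (y), 38 mm thick, top face at z = 412 mm, on four square legs, each 40×40 mm in cross-section. The legs rest on z = 0, each flush with a corner of the seat. Four stretchers, 40 mm wide and 30 mm tall, connect adjacent legs with their undersides at z = 97 mm, each running between the inner faces of the legs it joins and aligned with the legs' outer faces on the other axis.

C is a chair. The seat is a 515×424×36 mm slab with its top at z = 446 mm, on four 43×43 mm corner legs (flush with the seat edges, standing on z = 0). A flat backrest 21 mm thick, 323 mm tall, spans the full seat width and rises from the seat top along its +y edge, rear face flush with the rear of the seat. Two armrests of 43×43 mm section run along each side from the seat's front edge to the front of the backrest, top faces 232 mm above the seat top and outer faces flush with the seat's x-edges; a 43×43 mm post under the front of each armrest stands on the seat at the front corner.

Four stools sit around the table at the −y, +y, −x, +x sides. The chair is on top of the table.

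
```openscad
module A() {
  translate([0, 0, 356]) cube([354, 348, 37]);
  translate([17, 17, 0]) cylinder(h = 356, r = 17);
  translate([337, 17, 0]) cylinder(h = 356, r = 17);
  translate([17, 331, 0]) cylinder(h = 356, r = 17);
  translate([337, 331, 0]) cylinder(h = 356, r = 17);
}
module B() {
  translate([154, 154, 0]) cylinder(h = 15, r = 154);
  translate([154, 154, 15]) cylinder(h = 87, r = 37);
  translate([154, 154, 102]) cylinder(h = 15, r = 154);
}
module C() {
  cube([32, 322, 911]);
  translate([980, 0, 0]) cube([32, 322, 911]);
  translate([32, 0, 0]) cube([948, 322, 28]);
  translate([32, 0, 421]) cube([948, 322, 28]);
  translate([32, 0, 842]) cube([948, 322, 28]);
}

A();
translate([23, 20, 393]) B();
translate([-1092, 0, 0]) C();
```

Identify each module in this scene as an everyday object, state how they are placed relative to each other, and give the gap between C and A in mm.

A is a stool. B is a spool. C is a bookshelf. The spool is on top of the stool, centred. The bookshelf is on the floor beside the stool on its −x side. The gap between the bookshelf and the stool is 80 mm.

The bookshelf's nearest face is 80 mm from the stool's −x face.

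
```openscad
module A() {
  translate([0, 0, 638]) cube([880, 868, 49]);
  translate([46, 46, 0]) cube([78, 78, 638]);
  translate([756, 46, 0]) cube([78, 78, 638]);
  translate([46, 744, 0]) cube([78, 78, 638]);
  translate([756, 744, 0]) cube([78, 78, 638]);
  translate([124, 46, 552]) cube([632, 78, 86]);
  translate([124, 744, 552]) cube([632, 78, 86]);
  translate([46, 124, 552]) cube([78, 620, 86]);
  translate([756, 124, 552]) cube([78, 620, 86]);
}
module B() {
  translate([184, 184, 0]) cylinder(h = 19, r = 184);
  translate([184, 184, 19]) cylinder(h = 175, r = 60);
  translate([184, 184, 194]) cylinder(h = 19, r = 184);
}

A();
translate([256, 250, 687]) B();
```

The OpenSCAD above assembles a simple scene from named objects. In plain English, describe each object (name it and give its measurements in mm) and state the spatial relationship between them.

A is a table with a 880×868 mm rectangular top, 49 mm thick, top surface at z = 687 mm, supported by four 78×78 mm square legs, each inset 46 mm from the nearest pair of top edges, running from the floor. Four apron rails, 78 mm thick and 86 mm tall, run between adjacent legs with their top edges flush with the underside of the top and their outer faces flush with the legs' outer faces.

B is a spool: two coaxial disc flanges of radius 184 mm and thickness 19 mm, joined by a core cylinder of radius 60 mm and height 175 mm. The lower flange rests on z = 0 and the three cylinders share a vertical axis.

The spool is on top of the table, centred.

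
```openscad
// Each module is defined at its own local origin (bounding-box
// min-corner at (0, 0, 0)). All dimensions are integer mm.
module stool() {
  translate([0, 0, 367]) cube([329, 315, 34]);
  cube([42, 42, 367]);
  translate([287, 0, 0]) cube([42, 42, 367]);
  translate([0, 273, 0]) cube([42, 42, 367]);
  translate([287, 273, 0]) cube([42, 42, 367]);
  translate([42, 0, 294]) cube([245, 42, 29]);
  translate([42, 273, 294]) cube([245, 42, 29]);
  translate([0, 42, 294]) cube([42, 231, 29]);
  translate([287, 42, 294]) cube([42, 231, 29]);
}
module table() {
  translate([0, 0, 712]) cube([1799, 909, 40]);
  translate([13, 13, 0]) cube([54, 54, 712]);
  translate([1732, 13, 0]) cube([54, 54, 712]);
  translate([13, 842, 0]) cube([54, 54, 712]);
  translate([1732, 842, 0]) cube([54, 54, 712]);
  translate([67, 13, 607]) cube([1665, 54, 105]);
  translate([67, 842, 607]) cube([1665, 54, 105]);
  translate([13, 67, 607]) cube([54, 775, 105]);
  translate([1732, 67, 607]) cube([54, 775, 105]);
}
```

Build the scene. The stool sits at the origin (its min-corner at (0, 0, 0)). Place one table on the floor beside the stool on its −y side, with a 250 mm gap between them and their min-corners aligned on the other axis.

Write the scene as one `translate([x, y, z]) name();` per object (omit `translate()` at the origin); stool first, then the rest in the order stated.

stool();
translate([0, -1159, 0]) table();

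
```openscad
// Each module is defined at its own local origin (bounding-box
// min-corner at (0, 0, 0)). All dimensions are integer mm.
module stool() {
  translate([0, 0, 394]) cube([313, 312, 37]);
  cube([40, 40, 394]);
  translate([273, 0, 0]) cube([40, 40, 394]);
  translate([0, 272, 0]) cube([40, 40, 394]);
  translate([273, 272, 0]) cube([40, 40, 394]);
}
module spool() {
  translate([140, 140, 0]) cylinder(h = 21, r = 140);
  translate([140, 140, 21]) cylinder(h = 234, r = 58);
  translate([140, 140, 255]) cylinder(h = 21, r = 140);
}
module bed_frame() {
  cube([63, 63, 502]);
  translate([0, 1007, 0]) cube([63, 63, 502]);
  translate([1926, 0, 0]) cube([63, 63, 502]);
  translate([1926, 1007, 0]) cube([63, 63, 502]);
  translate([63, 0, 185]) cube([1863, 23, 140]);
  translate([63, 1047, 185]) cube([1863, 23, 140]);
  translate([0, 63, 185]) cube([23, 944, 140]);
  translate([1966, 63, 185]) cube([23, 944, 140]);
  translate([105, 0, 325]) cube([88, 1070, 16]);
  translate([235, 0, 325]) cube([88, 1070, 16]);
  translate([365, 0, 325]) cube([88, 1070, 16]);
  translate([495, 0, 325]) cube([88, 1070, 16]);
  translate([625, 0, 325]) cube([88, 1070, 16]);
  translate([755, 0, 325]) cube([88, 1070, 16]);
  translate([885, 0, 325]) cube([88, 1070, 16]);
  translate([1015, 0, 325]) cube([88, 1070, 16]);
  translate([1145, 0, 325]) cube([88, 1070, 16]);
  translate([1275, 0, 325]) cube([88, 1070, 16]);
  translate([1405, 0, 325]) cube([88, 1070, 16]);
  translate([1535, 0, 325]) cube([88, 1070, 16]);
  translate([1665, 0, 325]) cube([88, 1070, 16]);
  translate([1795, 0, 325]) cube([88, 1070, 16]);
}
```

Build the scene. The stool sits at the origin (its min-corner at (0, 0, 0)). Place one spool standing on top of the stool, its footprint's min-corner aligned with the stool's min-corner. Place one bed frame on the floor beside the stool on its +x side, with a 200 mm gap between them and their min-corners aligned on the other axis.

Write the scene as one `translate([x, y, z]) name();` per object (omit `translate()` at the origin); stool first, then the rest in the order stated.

stool();
translate([0, 0, 431]) spool();
translate([513, 0, 0]) bed_frame();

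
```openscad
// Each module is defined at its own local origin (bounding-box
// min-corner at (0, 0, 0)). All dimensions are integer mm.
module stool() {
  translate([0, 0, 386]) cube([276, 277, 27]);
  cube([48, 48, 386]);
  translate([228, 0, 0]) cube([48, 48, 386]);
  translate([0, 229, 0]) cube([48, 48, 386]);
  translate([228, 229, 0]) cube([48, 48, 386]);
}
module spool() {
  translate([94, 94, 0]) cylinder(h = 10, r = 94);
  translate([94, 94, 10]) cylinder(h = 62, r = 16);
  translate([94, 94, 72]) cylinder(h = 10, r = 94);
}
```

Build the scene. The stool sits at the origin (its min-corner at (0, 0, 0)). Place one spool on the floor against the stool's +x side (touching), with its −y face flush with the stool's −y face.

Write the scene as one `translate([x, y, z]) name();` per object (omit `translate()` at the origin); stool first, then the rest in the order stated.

stool();
translate([276, 0, 0]) spool();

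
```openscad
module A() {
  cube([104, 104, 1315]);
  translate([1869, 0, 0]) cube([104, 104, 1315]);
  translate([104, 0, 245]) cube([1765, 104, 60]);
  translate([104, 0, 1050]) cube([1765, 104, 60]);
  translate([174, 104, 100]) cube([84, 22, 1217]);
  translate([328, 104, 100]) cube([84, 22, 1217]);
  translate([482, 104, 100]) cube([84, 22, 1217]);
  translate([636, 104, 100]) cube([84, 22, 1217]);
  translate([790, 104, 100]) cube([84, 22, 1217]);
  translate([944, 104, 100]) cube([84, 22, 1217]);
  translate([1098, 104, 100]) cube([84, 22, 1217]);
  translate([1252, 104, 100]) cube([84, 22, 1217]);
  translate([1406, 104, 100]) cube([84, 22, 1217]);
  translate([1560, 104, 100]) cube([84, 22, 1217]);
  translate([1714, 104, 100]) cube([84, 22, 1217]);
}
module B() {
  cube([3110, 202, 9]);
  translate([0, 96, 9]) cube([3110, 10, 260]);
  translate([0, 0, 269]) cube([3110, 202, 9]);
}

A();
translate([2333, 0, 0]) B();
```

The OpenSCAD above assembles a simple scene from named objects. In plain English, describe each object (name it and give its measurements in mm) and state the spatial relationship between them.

A is a fence section. Two 104×104 mm posts, 1315 mm tall, stand on the floor with a clear span of 1765 mm between their inner faces. Two horizontal rails of 104×60 mm section span the gap between the posts with their undersides at z = 245 mm and z = 1050 mm, flush with the posts' −y face. 11 pickets, each 84 mm wide, 22 mm thick and 1217 mm tall, are fixed to the +y face of the rails with their bottoms at z = 100 mm, evenly spaced across the span with equal gaps (rounded down to the nearest mm) at the −x end and between each pair — any rounding remainder accumulates at the +x end.

B is an I-beam lying along x, 3110 mm long. Overall section height 278 mm. Two flanges 202 mm wide (y) and 9 mm thick, one on the floor and one at the top; a web 10 mm thick runs between them, centred on the flange width.

The I-beam is on the floor beside the fence section on its +x side.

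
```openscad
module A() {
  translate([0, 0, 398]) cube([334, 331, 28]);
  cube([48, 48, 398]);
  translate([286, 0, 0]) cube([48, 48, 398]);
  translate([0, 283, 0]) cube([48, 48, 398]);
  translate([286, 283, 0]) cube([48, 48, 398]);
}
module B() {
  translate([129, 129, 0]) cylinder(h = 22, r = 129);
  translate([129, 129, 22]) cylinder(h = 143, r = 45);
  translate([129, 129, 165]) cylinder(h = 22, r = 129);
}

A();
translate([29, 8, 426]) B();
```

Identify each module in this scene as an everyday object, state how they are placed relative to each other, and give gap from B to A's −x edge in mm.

The spool's min-x is at 29; the stool's min-x is 0; gap = 29 mm.

A is a stool. B is a spool. The spool is on top of the stool. The gap from the spool to the stool's −x edge is 29 mm.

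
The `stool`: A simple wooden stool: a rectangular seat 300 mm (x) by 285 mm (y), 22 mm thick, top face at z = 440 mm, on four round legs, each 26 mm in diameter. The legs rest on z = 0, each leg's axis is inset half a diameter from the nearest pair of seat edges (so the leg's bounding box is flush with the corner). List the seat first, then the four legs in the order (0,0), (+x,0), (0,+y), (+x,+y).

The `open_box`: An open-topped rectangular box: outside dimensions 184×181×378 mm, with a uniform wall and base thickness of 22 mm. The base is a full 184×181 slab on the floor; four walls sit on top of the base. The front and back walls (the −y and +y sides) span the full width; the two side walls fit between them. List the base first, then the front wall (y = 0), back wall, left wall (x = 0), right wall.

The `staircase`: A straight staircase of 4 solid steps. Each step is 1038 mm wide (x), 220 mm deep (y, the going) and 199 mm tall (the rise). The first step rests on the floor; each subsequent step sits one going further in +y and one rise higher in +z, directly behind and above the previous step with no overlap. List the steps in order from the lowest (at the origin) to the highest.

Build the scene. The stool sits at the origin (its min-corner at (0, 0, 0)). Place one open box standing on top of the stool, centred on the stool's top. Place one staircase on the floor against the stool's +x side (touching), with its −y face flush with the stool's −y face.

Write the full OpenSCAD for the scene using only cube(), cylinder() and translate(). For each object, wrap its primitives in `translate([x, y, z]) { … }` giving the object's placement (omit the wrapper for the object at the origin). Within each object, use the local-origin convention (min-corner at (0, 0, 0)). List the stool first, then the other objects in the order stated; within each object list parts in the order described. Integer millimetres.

translate([0, 0, 418]) cube([300, 285, 22]);
translate([13, 13, 0]) cylinder(h = 418, r = 13);
translate([287, 13, 0]) cylinder(h = 418, r = 13);
translate([13, 272, 0]) cylinder(h = 418, r = 13);
translate([287, 272, 0]) cylinder(h = 418, r = 13);
translate([58, 52, 440]) {
  cube([184, 181, 22]);
  translate([0, 0, 22]) cube([184, 22, 356]);
  translate([0, 159, 22]) cube([184, 22, 356]);
  translate([0, 22, 22]) cube([22, 137, 356]);
  translate([162, 22, 22]) cube([22, 137, 356]);
}
translate([300, 0, 0]) {
  cube([1038, 220, 199]);
  translate([0, 220, 199]) cube([1038, 220, 199]);
  translate([0, 440, 398]) cube([1038, 220, 199]);
  translate([0, 660, 597]) cube([1038, 220, 199]);
}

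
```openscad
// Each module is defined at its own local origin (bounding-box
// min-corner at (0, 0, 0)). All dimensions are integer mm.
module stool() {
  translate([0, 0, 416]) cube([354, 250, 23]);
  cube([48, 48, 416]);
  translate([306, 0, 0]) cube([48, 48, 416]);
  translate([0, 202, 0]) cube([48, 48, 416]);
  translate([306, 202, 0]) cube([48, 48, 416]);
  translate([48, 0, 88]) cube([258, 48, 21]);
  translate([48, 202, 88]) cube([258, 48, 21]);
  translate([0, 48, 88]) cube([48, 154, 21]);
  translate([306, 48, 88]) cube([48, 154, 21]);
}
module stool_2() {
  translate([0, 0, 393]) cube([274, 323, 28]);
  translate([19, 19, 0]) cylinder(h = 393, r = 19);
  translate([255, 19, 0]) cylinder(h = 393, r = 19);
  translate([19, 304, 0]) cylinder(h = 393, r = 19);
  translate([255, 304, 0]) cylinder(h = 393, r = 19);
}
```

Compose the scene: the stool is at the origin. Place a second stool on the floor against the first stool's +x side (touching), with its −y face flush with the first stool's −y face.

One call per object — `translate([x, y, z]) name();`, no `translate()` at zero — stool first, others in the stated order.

stool();
translate([354, 0, 0]) stool_2();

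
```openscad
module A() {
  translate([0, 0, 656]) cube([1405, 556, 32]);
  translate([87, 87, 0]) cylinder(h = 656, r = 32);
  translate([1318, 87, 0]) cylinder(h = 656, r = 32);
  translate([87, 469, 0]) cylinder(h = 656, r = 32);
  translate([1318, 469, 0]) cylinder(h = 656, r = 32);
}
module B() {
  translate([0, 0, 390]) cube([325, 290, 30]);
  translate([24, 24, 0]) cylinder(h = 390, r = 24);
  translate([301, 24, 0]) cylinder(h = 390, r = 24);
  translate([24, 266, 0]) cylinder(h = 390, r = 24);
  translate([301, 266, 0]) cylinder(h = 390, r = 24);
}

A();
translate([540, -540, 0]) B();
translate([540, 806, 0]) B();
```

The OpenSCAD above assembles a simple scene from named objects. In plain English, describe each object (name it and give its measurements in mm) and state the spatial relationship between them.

A is a table with a 1405×556 mm rectangular top, 32 mm thick, top surface at z = 688 mm, supported by four round legs of 64 mm diameter, each leg's bounding box inset 55 mm from the nearest pair of top edges, running from the floor.

B is a four-legged stool. The seat is 325×290 mm, 30 mm thick, top at z = 420 mm. It stands on four round legs, each 48 mm in diameter, from z = 0 to the seat underside, each leg's axis is inset half a diameter from the nearest pair of seat edges (so the leg's bounding box is flush with the corner).

Two stools sit around the table at the −y, +y sides.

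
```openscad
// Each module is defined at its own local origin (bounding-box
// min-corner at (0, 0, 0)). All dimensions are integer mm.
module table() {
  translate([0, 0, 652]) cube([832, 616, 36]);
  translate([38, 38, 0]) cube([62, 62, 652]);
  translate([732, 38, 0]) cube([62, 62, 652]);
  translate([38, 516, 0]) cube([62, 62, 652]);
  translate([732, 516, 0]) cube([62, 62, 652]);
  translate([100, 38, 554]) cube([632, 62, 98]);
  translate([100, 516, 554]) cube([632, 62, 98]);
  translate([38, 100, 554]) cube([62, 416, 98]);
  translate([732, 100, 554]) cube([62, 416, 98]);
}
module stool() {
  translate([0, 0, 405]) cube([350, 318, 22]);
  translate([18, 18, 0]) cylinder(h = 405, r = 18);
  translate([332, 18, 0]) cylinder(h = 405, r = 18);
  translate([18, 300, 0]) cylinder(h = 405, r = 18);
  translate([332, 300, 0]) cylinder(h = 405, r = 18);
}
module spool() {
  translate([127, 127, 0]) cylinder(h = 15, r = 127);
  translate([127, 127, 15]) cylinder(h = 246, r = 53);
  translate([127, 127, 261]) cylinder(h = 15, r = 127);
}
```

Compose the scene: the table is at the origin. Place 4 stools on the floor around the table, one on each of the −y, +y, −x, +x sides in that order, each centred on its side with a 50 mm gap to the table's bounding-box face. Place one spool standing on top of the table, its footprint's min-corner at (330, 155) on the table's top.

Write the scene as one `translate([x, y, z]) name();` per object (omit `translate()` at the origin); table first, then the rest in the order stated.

table();
translate([241, -368, 0]) stool();
translate([241, 666, 0]) stool();
translate([-400, 149, 0]) stool();
translate([882, 149, 0]) stool();
translate([330, 155, 688]) spool();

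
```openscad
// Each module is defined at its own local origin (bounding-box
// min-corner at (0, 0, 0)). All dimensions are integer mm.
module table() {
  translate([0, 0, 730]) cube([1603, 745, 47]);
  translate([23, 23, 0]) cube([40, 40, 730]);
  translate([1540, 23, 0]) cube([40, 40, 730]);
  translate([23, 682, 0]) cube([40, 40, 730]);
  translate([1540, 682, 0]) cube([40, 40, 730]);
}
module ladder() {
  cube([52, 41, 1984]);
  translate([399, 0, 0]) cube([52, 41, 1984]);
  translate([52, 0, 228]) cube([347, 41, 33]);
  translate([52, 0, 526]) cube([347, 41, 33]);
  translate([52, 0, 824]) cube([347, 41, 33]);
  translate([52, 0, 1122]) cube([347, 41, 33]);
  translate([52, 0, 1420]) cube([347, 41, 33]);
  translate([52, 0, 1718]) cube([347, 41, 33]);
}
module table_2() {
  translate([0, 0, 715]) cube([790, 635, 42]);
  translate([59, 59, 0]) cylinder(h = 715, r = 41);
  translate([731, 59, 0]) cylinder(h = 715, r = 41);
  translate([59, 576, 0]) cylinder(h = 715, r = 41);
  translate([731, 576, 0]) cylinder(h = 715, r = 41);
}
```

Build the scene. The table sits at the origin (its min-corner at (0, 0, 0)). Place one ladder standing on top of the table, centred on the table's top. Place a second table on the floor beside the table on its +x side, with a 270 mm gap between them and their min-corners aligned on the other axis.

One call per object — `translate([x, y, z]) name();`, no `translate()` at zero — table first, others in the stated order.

table();
translate([576, 352, 777]) ladder();
translate([1873, 0, 0]) table_2();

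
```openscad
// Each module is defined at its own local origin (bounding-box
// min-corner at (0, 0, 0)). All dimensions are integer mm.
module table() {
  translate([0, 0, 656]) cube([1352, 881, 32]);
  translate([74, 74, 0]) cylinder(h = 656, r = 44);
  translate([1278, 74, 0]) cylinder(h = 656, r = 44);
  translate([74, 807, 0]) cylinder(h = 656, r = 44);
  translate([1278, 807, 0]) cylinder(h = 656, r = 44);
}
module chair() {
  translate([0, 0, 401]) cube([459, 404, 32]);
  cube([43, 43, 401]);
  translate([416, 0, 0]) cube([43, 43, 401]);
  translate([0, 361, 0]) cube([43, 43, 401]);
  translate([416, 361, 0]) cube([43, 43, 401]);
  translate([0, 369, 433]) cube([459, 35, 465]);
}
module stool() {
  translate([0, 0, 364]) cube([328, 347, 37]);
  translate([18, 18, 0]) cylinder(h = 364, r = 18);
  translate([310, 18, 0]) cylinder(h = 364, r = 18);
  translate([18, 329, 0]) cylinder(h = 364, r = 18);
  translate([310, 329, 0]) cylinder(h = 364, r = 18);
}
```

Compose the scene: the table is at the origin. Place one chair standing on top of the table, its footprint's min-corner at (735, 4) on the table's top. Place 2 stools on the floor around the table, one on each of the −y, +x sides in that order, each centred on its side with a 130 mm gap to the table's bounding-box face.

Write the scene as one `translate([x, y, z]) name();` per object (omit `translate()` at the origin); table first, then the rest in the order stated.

table();
translate([735, 4, 688]) chair();
translate([512, -477, 0]) stool();
translate([1482, 267, 0]) stool();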